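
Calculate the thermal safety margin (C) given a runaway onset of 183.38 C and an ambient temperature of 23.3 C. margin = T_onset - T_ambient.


Safety margin = 183.38 C - 23.3 C = 160.08 C

160.08 C


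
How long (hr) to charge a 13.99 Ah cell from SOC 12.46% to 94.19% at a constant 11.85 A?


delta_Ah = 13.99 * (94.19 - 12.46) / 100 = 11.434 Ah
t = delta_Ah / I = 11.434 / 11.85 = 0.9649 hr

0.9649 hr


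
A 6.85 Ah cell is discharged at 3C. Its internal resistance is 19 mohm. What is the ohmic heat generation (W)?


Convert: R = 19 mohm = 0.019 ohm
Step 1: I = C_rate * capacity = 3 * 6.85 = 20.55 A
Step 2: Q = I^2 * R = 20.55^2 * 0.019 = 422.3 * 0.019 = 8.024 W

8.024 W


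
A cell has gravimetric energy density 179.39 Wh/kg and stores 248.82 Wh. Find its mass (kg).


m = E / ED = 248.82 / 179.39 = 1.387 kg

1.387 kg


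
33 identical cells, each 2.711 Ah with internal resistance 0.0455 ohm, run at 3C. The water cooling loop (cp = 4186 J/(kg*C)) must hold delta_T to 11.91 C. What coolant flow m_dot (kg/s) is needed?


Step 1: I = 3 * 2.711 = 8.133 A
Step 2: Q_cell = I^2 * R = 8.133^2 * 0.0455 = 3.0096 W
Step 3: Q_total = 33 * 3.0096 = 99.317 W
Step 4: m_dot = Q_total / (cp * dT) = 99.317 / (4186 * 11.91) = 0.001992 kg/s

0.001992 kg/s


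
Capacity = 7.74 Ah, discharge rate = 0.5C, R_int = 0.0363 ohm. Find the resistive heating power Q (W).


Step 1: I = C_rate * capacity = 0.5 * 7.74 = 3.87 A
Step 2: Q = I^2 * R = 3.87^2 * 0.0363 = 14.977 * 0.0363 = 0.5437 W

0.5437 W


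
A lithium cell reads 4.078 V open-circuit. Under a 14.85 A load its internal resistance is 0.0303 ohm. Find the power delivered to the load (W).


Step 1: V_terminal = OCV - I*R = 4.078 - 14.85 * 0.0303 = 3.628 V
Step 2: P_out = V_terminal * I = 3.628 * 14.85 = 53.88 W

53.88 W


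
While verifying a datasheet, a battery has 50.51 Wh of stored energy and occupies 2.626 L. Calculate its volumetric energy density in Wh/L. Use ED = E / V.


ED = E / V = 50.51 / 2.626 = 19.23 Wh/L

19.23 Wh/L


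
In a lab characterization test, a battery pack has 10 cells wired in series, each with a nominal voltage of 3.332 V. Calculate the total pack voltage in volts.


Series voltages add: 10 * 3.332 V = 33.32 V

33.32 V


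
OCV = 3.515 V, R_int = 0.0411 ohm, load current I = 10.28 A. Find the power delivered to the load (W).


Step 1: V_terminal = OCV - I*R = 3.515 - 10.28 * 0.0411 = 3.0925 V
Step 2: P_out = V_terminal * I = 3.0925 * 10.28 = 31.79 W

31.79 W


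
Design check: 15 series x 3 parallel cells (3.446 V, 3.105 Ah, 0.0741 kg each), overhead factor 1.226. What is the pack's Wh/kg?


Step 1: V_pack = 15 * 3.446 = 51.69 V
Step 2: C_pack = 3 * 3.105 = 9.315 Ah
Step 3: E_pack = V_pack * C_pack = 51.69 * 9.315 = 481.49 Wh
Step 4: m_pack = 15 * 3 * 0.0741 * 1.226 = 4.0881 kg
Step 5: ED = E_pack / m_pack = 481.49 / 4.0881 = 117.8 Wh/kg

117.8 Wh/kg


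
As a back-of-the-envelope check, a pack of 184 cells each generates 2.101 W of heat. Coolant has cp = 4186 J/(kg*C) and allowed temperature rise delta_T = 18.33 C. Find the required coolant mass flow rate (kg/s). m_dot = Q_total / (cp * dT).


Step 1: Total heat Q = 184 * 2.101 W = 386.58 W
Step 2: denom = cp * dT = 4186 * 18.33 = 76729
Step 3: m_dot = 386.58 / 76729 = 0.005038 kg/s

0.005038 kg/s


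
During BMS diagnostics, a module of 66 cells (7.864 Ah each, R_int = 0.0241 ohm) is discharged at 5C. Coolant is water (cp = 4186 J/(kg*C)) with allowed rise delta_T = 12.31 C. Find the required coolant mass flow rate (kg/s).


Step 1: I = 5 * 7.864 = 39.32 A
Step 2: Q_cell = I^2 * R = 39.32^2 * 0.0241 = 37.26 W
Step 3: Q_total = 66 * 37.26 = 2459.2 W
Step 4: m_dot = Q_total / (cp * dT) = 2459.2 / (4186 * 12.31) = 0.04772 kg/s

0.04772 kg/s


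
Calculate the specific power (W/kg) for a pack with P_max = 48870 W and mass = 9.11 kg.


Specific power = 48870 W / 9.11 kg = 5364 W/kg

5364 W/kg


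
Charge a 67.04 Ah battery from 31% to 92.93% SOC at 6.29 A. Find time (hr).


delta_Ah = 67.04 * (92.93 - 31) / 100 = 41.518 Ah
t = delta_Ah / I = 41.518 / 6.29 = 6.601 hr

6.601 hr


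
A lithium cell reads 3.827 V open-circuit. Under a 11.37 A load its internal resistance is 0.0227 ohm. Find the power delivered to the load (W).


Step 1: V_terminal = OCV - I*R = 3.827 - 11.37 * 0.0227 = 3.5689 V
Step 2: P_out = V_terminal * I = 3.5689 * 11.37 = 40.58 W

40.58 W


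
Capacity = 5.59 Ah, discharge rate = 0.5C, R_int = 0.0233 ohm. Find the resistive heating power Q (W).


Step 1: I = C_rate * capacity = 0.5 * 5.59 = 2.795 A
Step 2: Q = I^2 * R = 2.795^2 * 0.0233 = 7.812 * 0.0233 = 0.1820 W

0.1820 W


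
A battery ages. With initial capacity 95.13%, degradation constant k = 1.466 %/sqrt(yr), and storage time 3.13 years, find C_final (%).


sqrt(t) = sqrt(3.13) = 1.7692
C_final = 95.13 - 1.466 * 1.7692 = 92.54%

92.54%


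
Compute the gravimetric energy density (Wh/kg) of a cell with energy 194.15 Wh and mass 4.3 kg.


Specific energy = 194.15 Wh / 4.3 kg = 45.15 Wh/kg

45.15 Wh/kg


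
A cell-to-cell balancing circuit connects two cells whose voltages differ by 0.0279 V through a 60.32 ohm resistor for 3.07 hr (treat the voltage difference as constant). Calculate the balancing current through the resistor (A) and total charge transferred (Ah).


I_bal = dV / R = 0.0279 / 60.32 = 4.6253e-04 A
Q = I_bal * t = 4.6253e-04 * 3.07 = 0.001420 Ah

I=4.6253e-04 A, Q=0.001420 Ah


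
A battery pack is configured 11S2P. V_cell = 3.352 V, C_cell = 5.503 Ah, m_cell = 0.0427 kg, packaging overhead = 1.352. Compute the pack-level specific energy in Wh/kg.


Step 1: V_pack = 11 * 3.352 = 36.872 V
Step 2: C_pack = 2 * 5.503 = 11.006 Ah
Step 3: E_pack = V_pack * C_pack = 36.872 * 11.006 = 405.81 Wh
Step 4: m_pack = 11 * 2 * 0.0427 * 1.352 = 1.2701 kg
Step 5: ED = E_pack / m_pack = 405.81 / 1.2701 = 319.5 Wh/kg

319.5 Wh/kg


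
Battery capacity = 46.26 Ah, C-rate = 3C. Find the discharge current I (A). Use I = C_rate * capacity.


I = C_rate * capacity = 3 * 46.26 = 138.78 A

138.78 A


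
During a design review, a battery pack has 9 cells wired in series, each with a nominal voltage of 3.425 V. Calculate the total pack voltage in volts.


Series voltages add: 9 * 3.425 V = 30.825 V

30.825 V


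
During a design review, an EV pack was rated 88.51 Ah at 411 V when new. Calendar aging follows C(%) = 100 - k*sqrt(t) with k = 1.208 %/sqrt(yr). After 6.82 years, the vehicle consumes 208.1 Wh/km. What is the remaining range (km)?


Step 1: capacity retention = 100 - 1.208 * sqrt(6.82) = 100 - 1.208 * 2.6115 = 96.845%
Step 2: C_now = 88.51 * 96.845/100 = 85.718 Ah
Step 3: E_pack = V * C_now = 411 * 85.718 = 35230 Wh
Step 4: range = E_pack / consumption = 35230 / 208.1 = 169.3 km

169.3 km


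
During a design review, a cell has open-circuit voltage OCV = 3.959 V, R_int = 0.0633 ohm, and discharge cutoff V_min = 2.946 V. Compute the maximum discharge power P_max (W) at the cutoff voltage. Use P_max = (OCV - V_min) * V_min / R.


dV = OCV - V_min = 1.013 V (so I_max = dV / R)
P_max = dV * V_min / R = 1.013 * 2.946 / 0.0633 = 47.15 W

47.15 W


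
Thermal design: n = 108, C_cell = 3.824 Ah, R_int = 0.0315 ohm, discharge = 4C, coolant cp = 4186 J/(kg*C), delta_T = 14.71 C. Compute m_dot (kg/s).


Step 1: I = 4 * 3.824 = 15.296 A
Step 2: Q_cell = I^2 * R = 15.296^2 * 0.0315 = 7.37 W
Step 3: Q_total = 108 * 7.37 = 795.96 W
Step 4: m_dot = Q_total / (cp * dT) = 795.96 / (4186 * 14.71) = 0.01293 kg/s

0.01293 kg/s


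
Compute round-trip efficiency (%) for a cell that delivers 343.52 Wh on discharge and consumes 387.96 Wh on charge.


eta_e = E_dis / E_chg * 100 = 343.52 / 387.96 * 100 = 88.55%

88.55%


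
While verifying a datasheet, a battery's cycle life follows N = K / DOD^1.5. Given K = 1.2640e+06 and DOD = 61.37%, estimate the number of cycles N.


Step 1: DOD^1.5 = 61.37^1.5 = 480.77
Step 2: N = 1.2640e+06 / 480.77 = 2629 cycles

2629 cycles


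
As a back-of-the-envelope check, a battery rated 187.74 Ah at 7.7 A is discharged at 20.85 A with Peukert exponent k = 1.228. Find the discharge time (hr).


Step 1: t_rated = C / I_rated = 187.74 / 7.7 = 24.382 hr
Step 2: ratio = 7.7 / 20.85 = 0.3693
Step 3: ratio^k = 0.3693^1.228 = 0.29427
Step 4: t = t_rated * ratio^k = 24.382 * 0.29427 = 7.175 hr

7.175 hr


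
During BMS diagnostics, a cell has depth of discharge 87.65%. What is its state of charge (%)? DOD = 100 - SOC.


SOC = 100 - DOD = 100 - 87.65 = 12.35%

12.35%


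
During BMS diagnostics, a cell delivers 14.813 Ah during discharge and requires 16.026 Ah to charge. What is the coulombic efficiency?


Coulombic efficiency = 14.813/16.026 * 100% = 92.43%

92.43%


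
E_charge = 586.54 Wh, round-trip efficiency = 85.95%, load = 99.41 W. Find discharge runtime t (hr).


Step 1: E_discharge = eta/100 * E_charge = 85.95/100 * 586.54 = 504.13 Wh
Step 2: t = E_discharge / P = 504.13 / 99.41 = 5.071 hr

5.071 hr


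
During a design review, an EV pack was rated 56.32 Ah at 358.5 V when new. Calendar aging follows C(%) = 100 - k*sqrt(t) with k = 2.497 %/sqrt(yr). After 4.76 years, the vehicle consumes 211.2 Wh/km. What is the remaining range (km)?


Step 1: capacity retention = 100 - 2.497 * sqrt(4.76) = 100 - 2.497 * 2.1817 = 94.552%
Step 2: C_now = 56.32 * 94.552/100 = 53.252 Ah
Step 3: E_pack = V * C_now = 358.5 * 53.252 = 19091 Wh
Step 4: range = E_pack / consumption = 19091 / 211.2 = 90.39 km

90.39 km


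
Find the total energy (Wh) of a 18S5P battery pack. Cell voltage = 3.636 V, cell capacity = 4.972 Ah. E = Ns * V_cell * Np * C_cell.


V_pack = 18 * 3.636 = 65.448 V
C_pack = 5 * 4.972 = 24.86 Ah
E = V_pack * C_pack = 65.448 * 24.86 = 1627 Wh

1627 Wh


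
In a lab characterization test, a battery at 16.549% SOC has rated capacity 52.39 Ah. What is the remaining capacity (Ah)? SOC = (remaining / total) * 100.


remaining = SOC / 100 * total = 16.549 / 100 * 52.39 = 8.670 Ah

8.670 Ah


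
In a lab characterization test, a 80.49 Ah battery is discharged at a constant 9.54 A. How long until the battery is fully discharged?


t = capacity / current = 80.49 / 9.54 = 8.437 hr

8.437 hr


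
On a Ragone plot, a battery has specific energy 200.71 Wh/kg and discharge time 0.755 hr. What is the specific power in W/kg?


P_specific = E / t = 200.71 / 0.755 = 265.8 W/kg

265.8 W/kg


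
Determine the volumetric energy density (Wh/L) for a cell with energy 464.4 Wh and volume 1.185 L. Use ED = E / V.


Volumetric ED = 464.4 Wh / 1.185 L = 391.9 Wh/L

391.9 Wh/L


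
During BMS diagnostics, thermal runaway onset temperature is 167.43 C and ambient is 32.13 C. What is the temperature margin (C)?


margin = T_onset - T_ambient = 167.43 - 32.13 = 135.3 C

135.3 C


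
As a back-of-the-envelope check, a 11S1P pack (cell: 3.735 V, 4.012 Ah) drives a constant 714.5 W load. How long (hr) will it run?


Step 1: E_pack = Ns * V_cell * Np * C_cell = 11 * 3.735 * 1 * 4.012 = 164.83 Wh
Step 2: t = E_pack / P = 164.83 / 714.5 = 0.2307 hr

0.2307 hr


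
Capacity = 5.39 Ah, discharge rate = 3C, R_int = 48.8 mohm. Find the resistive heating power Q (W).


Convert: R = 48.8 mohm = 0.0488 ohm
Step 1: I = C_rate * capacity = 3 * 5.39 = 16.17 A
Step 2: Q = I^2 * R = 16.17^2 * 0.0488 = 261.47 * 0.0488 = 12.76 W

12.76 W


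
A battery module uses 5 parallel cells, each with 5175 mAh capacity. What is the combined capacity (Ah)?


Convert: C_cell = 5175 mAh = 5.175 Ah
C_total = 5 * 5.175 = 25.875 Ah

25.875 Ah


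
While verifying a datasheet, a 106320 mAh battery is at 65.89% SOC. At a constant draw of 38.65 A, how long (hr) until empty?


Convert: C_total = 106320 mAh = 106.32 Ah
Step 1: remaining = SOC/100 * C_total = 65.89/100 * 106.32 = 70.054 Ah
Step 2: t = remaining / I = 70.054 / 38.65 = 1.813 hr

1.813 hr


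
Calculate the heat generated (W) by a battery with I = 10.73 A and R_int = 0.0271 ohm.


Q = I^2 * R = 10.73^2 * 0.0271 = 3.120 W

3.120 W


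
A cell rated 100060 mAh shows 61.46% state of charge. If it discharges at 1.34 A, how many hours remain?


Convert: C_total = 100060 mAh = 100.06 Ah
Step 1: remaining = SOC/100 * C_total = 61.46/100 * 100.06 = 61.497 Ah
Step 2: t = remaining / I = 61.497 / 1.34 = 45.89 hr

45.89 hr


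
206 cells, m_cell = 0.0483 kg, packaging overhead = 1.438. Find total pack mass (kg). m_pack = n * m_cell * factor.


Cell mass sum = 206 * 0.0483 = 9.9498 kg
With overhead 1.438: m_pack = 9.9498 * 1.438 = 14.31 kg

14.31 kg


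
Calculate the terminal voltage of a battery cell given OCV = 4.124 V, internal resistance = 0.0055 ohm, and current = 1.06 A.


IR drop = 1.06 * 0.0055 = 0.00583 V
V = 4.124 - 0.00583 = 4.118 V

4.118 V


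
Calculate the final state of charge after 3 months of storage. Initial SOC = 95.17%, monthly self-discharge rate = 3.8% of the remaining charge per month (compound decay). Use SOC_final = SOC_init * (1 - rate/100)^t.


decay = (1 - 3.8/100)^3 = 0.89028
SOC_final = 95.17 * 0.89028 = 84.73%

84.73%


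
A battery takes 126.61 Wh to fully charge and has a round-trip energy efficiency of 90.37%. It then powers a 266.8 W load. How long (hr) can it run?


Step 1: E_discharge = eta/100 * E_charge = 90.37/100 * 126.61 = 114.42 Wh
Step 2: t = E_discharge / P = 114.42 / 266.8 = 0.4289 hr

0.4289 hr


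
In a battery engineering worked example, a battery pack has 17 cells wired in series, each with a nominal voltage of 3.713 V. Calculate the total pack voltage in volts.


Series voltages add: 17 * 3.713 V = 63.121 V

63.121 V


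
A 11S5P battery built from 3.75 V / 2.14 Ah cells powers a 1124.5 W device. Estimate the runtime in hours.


Step 1: E_pack = Ns * V_cell * Np * C_cell = 11 * 3.75 * 5 * 2.14 = 441.38 Wh
Step 2: t = E_pack / P = 441.38 / 1124.5 = 0.3925 hr

0.3925 hr


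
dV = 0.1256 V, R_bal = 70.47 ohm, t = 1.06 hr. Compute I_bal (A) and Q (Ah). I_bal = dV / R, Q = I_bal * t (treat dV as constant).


I_bal = dV / R = 0.1256 / 70.47 = 0.0017823 A
Q = I_bal * t = 0.0017823 * 1.06 = 0.001889 Ah

I=0.0017823 A, Q=0.001889 Ah


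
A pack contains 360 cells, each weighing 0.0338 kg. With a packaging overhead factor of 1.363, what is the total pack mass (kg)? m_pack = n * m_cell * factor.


m_pack = n * m_cell * overhead = 360 * 0.0338 * 1.363 = 16.58 kg

16.58 kg


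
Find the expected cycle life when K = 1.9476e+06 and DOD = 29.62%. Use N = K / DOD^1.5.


DOD^1.5 = 161.2
N = K / DOD^1.5 = 1.9476e+06 / 161.2 = 12080

12080 cycles


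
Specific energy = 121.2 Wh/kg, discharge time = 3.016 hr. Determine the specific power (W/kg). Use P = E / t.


Specific power = 121.2 Wh/kg / 3.016 hr = 40.19 W/kg

40.19 W/kg


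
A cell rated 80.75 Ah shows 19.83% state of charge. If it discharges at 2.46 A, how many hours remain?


Step 1: remaining = SOC/100 * C_total = 19.83/100 * 80.75 = 16.013 Ah
Step 2: t = remaining / I = 16.013 / 2.46 = 6.509 hr

6.509 hr


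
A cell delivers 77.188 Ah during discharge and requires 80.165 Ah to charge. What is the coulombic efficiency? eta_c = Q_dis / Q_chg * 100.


eta_c = Q_dis / Q_chg * 100 = 77.188 / 80.165 * 100 = 96.29%

96.29%


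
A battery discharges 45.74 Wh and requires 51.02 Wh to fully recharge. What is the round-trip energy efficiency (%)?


eta_e = E_dis / E_chg * 100 = 45.74 / 51.02 * 100 = 89.65%

89.65%


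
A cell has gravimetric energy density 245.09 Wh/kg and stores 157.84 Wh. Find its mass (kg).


m = E / ED = 157.84 / 245.09 = 0.6440 kg

0.6440 kg


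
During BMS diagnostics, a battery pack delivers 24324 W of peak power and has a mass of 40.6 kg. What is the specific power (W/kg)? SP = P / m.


SP = P / m = 24324 / 40.6 = 599.1 W/kg

599.1 W/kg


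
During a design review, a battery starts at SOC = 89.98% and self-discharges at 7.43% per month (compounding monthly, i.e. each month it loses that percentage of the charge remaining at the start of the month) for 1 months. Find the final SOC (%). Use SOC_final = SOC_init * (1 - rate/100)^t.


Monthly retention factor = 1 - 7.43/100 = 0.9257
Over 1 months: factor^1 = 0.9257
SOC_final = 89.98 * 0.9257 = 83.29%

83.29%


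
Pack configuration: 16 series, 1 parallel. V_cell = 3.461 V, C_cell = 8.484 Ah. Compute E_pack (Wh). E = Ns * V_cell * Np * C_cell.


V_pack = 16 * 3.461 = 55.376 V
C_pack = 1 * 8.484 = 8.484 Ah
E = V_pack * C_pack = 55.376 * 8.484 = 469.8 Wh

469.8 Wh


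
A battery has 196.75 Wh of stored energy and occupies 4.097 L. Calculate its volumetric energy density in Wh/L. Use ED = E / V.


ED = E / V = 196.75 / 4.097 = 48.02 Wh/L

48.02 Wh/L


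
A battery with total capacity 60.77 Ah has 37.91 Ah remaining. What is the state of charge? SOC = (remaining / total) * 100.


SOC% = 37.91 / 60.77 * 100 = 62.38%

62.38%


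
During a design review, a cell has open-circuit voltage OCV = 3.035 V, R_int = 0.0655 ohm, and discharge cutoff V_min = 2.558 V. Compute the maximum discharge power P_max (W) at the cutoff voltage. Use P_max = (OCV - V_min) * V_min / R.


P_max = (OCV - V_min) * V_min / R = (3.035 - 2.558) * 2.558 / 0.0655 = 0.477 * 2.558 / 0.0655 = 18.63 W

18.63 W


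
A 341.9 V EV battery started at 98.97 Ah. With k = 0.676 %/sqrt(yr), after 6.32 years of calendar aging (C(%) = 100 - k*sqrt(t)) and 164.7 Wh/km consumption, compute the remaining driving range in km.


Step 1: capacity retention = 100 - 0.676 * sqrt(6.32) = 100 - 0.676 * 2.514 = 98.301%
Step 2: C_now = 98.97 * 98.301/100 = 97.288 Ah
Step 3: E_pack = V * C_now = 341.9 * 97.288 = 33263 Wh
Step 4: range = E_pack / consumption = 33263 / 164.7 = 202.0 km

202.0 km


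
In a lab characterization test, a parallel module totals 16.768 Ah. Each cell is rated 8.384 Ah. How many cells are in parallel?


n = C_total / C_cell = 16.768 / 8.384 = 2

2


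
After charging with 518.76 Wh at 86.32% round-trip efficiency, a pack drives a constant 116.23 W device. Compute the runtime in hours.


Step 1: E_discharge = eta/100 * E_charge = 86.32/100 * 518.76 = 447.79 Wh
Step 2: t = E_discharge / P = 447.79 / 116.23 = 3.853 hr

3.853 hr


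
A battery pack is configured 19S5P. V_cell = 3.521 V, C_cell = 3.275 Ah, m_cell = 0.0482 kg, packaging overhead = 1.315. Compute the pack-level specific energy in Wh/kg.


Step 1: V_pack = 19 * 3.521 = 66.899 V
Step 2: C_pack = 5 * 3.275 = 16.375 Ah
Step 3: E_pack = V_pack * C_pack = 66.899 * 16.375 = 1095.5 Wh
Step 4: m_pack = 19 * 5 * 0.0482 * 1.315 = 6.0214 kg
Step 5: ED = E_pack / m_pack = 1095.5 / 6.0214 = 181.9 Wh/kg

181.9 Wh/kg


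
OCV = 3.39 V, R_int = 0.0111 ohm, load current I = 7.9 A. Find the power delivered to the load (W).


Step 1: V_terminal = OCV - I*R = 3.39 - 7.9 * 0.0111 = 3.3023 V
Step 2: P_out = V_terminal * I = 3.3023 * 7.9 = 26.09 W

26.09 W


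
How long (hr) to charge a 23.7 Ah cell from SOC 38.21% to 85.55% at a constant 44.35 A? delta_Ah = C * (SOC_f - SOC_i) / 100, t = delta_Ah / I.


Step 1: dSOC = 85.55% - 38.21% = 47.34%
Step 2: delta_Ah = 23.7 * 47.34 / 100 = 11.22 Ah
Step 3: t = 11.22 / 44.35 = 0.2530 hr

0.2530 hr


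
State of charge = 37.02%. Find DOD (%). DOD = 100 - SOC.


DOD = 100 - SOC = 100 - 37.02 = 62.98%

62.98%


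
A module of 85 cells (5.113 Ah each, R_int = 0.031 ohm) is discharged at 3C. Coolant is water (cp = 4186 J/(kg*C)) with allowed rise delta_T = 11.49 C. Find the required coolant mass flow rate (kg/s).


Step 1: I = 3 * 5.113 = 15.339 A
Step 2: Q_cell = I^2 * R = 15.339^2 * 0.031 = 7.2938 W
Step 3: Q_total = 85 * 7.2938 = 619.97 W
Step 4: m_dot = Q_total / (cp * dT) = 619.97 / (4186 * 11.49) = 0.01289 kg/s

0.01289 kg/s


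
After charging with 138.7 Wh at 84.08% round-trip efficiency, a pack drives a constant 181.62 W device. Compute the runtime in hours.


Step 1: E_discharge = eta/100 * E_charge = 84.08/100 * 138.7 = 116.62 Wh
Step 2: t = E_discharge / P = 116.62 / 181.62 = 0.6421 hr

0.6421 hr


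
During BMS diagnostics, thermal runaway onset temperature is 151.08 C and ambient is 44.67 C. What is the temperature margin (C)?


margin = T_onset - T_ambient = 151.08 - 44.67 = 106.41 C

106.41 C


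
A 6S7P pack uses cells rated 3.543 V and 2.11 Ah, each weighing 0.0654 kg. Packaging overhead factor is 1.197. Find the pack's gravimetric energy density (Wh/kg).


Step 1: V_pack = 6 * 3.543 = 21.258 V
Step 2: C_pack = 7 * 2.11 = 14.77 Ah
Step 3: E_pack = V_pack * C_pack = 21.258 * 14.77 = 313.98 Wh
Step 4: m_pack = 6 * 7 * 0.0654 * 1.197 = 3.2879 kg
Step 5: ED = E_pack / m_pack = 313.98 / 3.2879 = 95.50 Wh/kg

95.50 Wh/kg


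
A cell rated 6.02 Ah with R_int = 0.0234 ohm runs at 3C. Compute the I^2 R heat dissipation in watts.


Step 1: I = C_rate * capacity = 3 * 6.02 = 18.06 A
Step 2: Q = I^2 * R = 18.06^2 * 0.0234 = 326.16 * 0.0234 = 7.632 W

7.632 W


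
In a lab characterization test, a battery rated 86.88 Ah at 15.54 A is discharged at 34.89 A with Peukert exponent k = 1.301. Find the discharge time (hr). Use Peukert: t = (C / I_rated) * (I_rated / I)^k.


Step 1: t_rated = C / I_rated = 86.88 / 15.54 = 5.5907 hr
Step 2: ratio = 15.54 / 34.89 = 0.4454
Step 3: ratio^k = 0.4454^1.301 = 0.34916
Step 4: t = t_rated * ratio^k = 5.5907 * 0.34916 = 1.952 hr

1.952 hr


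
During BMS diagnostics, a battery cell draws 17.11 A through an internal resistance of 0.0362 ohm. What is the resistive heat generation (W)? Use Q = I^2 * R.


I^2 = 292.75
Q = 292.75 * 0.0362 = 10.60 W

10.60 W


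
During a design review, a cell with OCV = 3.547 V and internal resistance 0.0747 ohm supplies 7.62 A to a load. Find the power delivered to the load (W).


Step 1: V_terminal = OCV - I*R = 3.547 - 7.62 * 0.0747 = 2.9778 V
Step 2: P_out = V_terminal * I = 2.9778 * 7.62 = 22.69 W

22.69 W


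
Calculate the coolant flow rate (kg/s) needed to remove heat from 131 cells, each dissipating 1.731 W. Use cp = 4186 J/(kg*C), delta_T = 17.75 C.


Step 1: Total heat Q = 131 * 1.731 W = 226.76 W
Step 2: denom = cp * dT = 4186 * 17.75 = 74302
Step 3: m_dot = 226.76 / 74302 = 0.003052 kg/s

0.003052 kg/s


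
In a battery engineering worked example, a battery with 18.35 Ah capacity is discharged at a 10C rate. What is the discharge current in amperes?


I = C_rate * capacity = 10 * 18.35 = 183.5 A

183.5 A


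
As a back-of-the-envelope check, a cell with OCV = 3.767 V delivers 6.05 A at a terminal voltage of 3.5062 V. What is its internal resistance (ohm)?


R = (OCV - V) / I = (3.767 - 3.5062) / 6.05 = 0.04311 ohm

0.04311 ohm


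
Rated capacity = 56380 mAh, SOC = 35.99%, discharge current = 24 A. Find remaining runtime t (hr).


Convert: C_total = 56380 mAh = 56.38 Ah
Step 1: remaining = SOC/100 * C_total = 35.99/100 * 56.38 = 20.291 Ah
Step 2: t = remaining / I = 20.291 / 24 = 0.8455 hr

0.8455 hr


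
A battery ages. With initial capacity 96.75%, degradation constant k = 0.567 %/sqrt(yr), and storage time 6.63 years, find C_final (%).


Step 1: sqrt(6.63 yr) = 2.5749
Step 2: drop = 0.567 * 2.5749 = 1.46
Step 3: C_final = 96.75 - 1.46 = 95.29%

95.29%


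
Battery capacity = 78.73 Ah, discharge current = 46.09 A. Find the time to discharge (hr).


t = capacity / current = 78.73 / 46.09 = 1.708 hr

1.708 hr


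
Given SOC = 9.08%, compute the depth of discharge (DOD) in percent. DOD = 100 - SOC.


DOD = 100 - SOC = 100 - 9.08 = 90.92%

90.92%


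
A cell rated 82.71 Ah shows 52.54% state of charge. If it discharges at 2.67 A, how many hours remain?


Step 1: remaining = SOC/100 * C_total = 52.54/100 * 82.71 = 43.456 Ah
Step 2: t = remaining / I = 43.456 / 2.67 = 16.28 hr

16.28 hr


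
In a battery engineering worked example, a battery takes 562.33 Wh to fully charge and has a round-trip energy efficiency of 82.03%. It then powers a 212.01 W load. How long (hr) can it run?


Step 1: E_discharge = eta/100 * E_charge = 82.03/100 * 562.33 = 461.28 Wh
Step 2: t = E_discharge / P = 461.28 / 212.01 = 2.176 hr

2.176 hr


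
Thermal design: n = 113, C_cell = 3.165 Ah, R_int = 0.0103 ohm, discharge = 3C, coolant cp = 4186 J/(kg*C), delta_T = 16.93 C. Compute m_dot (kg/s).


Step 1: I = 3 * 3.165 = 9.495 A
Step 2: Q_cell = I^2 * R = 9.495^2 * 0.0103 = 0.9286 W
Step 3: Q_total = 113 * 0.9286 = 104.93 W
Step 4: m_dot = Q_total / (cp * dT) = 104.93 / (4186 * 16.93) = 0.001481 kg/s

0.001481 kg/s


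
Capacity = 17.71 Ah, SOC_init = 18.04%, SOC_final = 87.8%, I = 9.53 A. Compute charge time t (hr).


Step 1: dSOC = 87.8% - 18.04% = 69.76%
Step 2: delta_Ah = 17.71 * 69.76 / 100 = 12.354 Ah
Step 3: t = 12.354 / 9.53 = 1.296 hr

1.296 hr


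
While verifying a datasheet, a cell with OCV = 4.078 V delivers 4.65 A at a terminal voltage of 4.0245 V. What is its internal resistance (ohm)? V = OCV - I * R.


R = (OCV - V) / I = (4.078 - 4.0245) / 4.65 = 0.01151 ohm

0.01151 ohm


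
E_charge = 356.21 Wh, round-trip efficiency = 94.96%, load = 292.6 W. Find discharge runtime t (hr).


Step 1: E_discharge = eta/100 * E_charge = 94.96/100 * 356.21 = 338.26 Wh
Step 2: t = E_discharge / P = 338.26 / 292.6 = 1.156 hr

1.156 hr


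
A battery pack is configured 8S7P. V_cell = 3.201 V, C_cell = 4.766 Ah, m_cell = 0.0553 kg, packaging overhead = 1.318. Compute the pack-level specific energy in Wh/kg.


Step 1: V_pack = 8 * 3.201 = 25.608 V
Step 2: C_pack = 7 * 4.766 = 33.362 Ah
Step 3: E_pack = V_pack * C_pack = 25.608 * 33.362 = 854.33 Wh
Step 4: m_pack = 8 * 7 * 0.0553 * 1.318 = 4.0816 kg
Step 5: ED = E_pack / m_pack = 854.33 / 4.0816 = 209.3 Wh/kg

209.3 Wh/kg


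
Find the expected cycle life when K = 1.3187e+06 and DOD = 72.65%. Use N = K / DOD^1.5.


Step 1: DOD^1.5 = 72.65^1.5 = 619.23
Step 2: N = 1.3187e+06 / 619.23 = 2130 cycles

2130 cycles


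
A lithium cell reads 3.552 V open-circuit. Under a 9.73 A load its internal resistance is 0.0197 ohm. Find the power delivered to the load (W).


Step 1: V_terminal = OCV - I*R = 3.552 - 9.73 * 0.0197 = 3.3603 V
Step 2: P_out = V_terminal * I = 3.3603 * 9.73 = 32.70 W

32.70 W


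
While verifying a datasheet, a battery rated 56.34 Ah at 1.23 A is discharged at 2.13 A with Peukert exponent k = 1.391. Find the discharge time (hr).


Step 1: t_rated = C / I_rated = 56.34 / 1.23 = 45.805 hr
Step 2: ratio = 1.23 / 2.13 = 0.57746
Step 3: ratio^k = 0.57746^1.391 = 0.46588
Step 4: t = t_rated * ratio^k = 45.805 * 0.46588 = 21.34 hr

21.34 hr


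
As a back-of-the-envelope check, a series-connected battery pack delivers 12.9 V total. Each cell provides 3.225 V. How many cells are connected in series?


n = V_pack / V_cell = 12.9 / 3.225 = 4

4


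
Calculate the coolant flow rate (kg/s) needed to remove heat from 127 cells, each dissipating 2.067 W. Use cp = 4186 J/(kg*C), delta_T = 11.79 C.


Step 1: Total heat Q = 127 * 2.067 W = 262.51 W
Step 2: denom = cp * dT = 4186 * 11.79 = 49353
Step 3: m_dot = 262.51 / 49353 = 0.005319 kg/s

0.005319 kg/s


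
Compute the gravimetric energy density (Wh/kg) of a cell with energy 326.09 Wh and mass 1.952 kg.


ED = E / m = 326.09 / 1.952 = 167.1 Wh/kg

167.1 Wh/kg


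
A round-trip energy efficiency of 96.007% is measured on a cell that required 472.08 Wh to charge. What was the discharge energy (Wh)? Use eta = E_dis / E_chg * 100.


E_dis = eta/100 * E_chg = 96.007/100 * 472.08 = 453.2 Wh

453.2 Wh


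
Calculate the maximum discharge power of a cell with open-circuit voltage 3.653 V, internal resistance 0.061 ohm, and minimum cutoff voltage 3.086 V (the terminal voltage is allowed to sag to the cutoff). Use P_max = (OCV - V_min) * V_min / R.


P_max = (OCV - V_min) * V_min / R = (3.653 - 3.086) * 3.086 / 0.061 = 0.567 * 3.086 / 0.061 = 28.68 W

28.68 W


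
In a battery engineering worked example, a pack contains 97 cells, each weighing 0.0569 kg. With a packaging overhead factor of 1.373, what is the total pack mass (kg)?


Cell mass sum = 97 * 0.0569 = 5.5193 kg
With overhead 1.373: m_pack = 5.5193 * 1.373 = 7.578 kg

7.578 kg


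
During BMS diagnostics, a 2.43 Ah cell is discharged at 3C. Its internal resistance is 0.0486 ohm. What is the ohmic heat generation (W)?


Step 1: I = C_rate * capacity = 3 * 2.43 = 7.29 A
Step 2: Q = I^2 * R = 7.29^2 * 0.0486 = 53.144 * 0.0486 = 2.583 W

2.583 W


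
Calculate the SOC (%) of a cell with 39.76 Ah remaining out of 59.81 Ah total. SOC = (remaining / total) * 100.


SOC% = 39.76 / 59.81 * 100 = 66.48%

66.48%


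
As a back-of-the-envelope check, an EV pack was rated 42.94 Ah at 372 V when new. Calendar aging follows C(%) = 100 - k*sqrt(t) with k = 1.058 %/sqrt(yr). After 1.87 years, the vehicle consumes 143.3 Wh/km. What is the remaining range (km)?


Step 1: capacity retention = 100 - 1.058 * sqrt(1.87) = 100 - 1.058 * 1.3675 = 98.553%
Step 2: C_now = 42.94 * 98.553/100 = 42.319 Ah
Step 3: E_pack = V * C_now = 372 * 42.319 = 15743 Wh
Step 4: range = E_pack / consumption = 15743 / 143.3 = 109.9 km

109.9 km


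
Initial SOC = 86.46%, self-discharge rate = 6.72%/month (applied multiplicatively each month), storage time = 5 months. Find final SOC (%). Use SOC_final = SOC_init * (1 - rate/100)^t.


Monthly retention factor = 1 - 6.72/100 = 0.9328
Over 5 months: factor^5 = 0.70622
SOC_final = 86.46 * 0.70622 = 61.06%

61.06%


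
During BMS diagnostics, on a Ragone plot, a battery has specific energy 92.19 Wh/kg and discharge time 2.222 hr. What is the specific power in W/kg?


Specific power = 92.19 Wh/kg / 2.222 hr = 41.49 W/kg

41.49 W/kg


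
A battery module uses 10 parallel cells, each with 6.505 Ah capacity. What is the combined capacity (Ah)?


Parallel capacities add: 10 * 6.505 Ah = 65.05 Ah

65.05 Ah


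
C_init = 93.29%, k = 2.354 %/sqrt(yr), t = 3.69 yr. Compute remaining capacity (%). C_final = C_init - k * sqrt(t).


Step 1: sqrt(3.69 yr) = 1.9209
Step 2: drop = 2.354 * 1.9209 = 4.5218
Step 3: C_final = 93.29 - 4.5218 = 88.77%

88.77%


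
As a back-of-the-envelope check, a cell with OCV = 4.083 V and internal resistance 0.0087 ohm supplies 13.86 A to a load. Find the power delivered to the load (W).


Step 1: V_terminal = OCV - I*R = 4.083 - 13.86 * 0.0087 = 3.9624 V
Step 2: P_out = V_terminal * I = 3.9624 * 13.86 = 54.92 W

54.92 W


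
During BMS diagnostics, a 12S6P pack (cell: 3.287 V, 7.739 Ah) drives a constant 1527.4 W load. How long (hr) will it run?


Step 1: E_pack = Ns * V_cell * Np * C_cell = 12 * 3.287 * 6 * 7.739 = 1831.5 Wh
Step 2: t = E_pack / P = 1831.5 / 1527.4 = 1.199 hr

1.199 hr


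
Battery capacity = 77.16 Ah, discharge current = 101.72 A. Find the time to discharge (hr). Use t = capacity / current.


t = capacity / current = 77.16 / 101.72 = 0.7586 hr

0.7586 hr


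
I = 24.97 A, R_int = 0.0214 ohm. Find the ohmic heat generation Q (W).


Q = I^2 * R = 24.97^2 * 0.0214 = 13.34 W

13.34 W


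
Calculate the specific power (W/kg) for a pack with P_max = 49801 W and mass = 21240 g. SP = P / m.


Convert: m = 21240 g = 21.24 kg
SP = P / m = 49801 / 21.24 = 2345 W/kg

2345 W/kg


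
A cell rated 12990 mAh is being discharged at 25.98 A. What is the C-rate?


Convert: capacity = 12990 mAh = 12.99 Ah
Rearranging: C_rate = 25.98 / 12.99 = 2C

2C


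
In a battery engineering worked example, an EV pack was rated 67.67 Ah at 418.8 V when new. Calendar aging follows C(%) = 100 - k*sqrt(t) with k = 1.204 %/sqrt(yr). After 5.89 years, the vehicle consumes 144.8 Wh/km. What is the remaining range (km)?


Step 1: capacity retention = 100 - 1.204 * sqrt(5.89) = 100 - 1.204 * 2.4269 = 97.078%
Step 2: C_now = 67.67 * 97.078/100 = 65.693 Ah
Step 3: E_pack = V * C_now = 418.8 * 65.693 = 27512 Wh
Step 4: range = E_pack / consumption = 27512 / 144.8 = 190.0 km

190.0 km


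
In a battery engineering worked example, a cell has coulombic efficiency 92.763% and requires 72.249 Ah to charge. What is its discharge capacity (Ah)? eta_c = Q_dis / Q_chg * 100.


Q_dis = eta/100 * Q_chg = 92.763/100 * 72.249 = 67.02 Ah

67.02 Ah


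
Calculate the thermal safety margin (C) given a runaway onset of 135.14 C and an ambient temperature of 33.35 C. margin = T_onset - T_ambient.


margin = T_onset - T_ambient = 135.14 - 33.35 = 101.79 C

101.79 C


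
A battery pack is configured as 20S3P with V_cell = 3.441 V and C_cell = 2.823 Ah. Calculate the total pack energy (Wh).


V_pack = 20 * 3.441 = 68.82 V
C_pack = 3 * 2.823 = 8.469 Ah
E = V_pack * C_pack = 68.82 * 8.469 = 582.8 Wh

582.8 Wh


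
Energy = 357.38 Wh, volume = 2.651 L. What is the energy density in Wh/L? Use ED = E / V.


Volumetric ED = 357.38 Wh / 2.651 L = 134.8 Wh/L

134.8 Wh/L


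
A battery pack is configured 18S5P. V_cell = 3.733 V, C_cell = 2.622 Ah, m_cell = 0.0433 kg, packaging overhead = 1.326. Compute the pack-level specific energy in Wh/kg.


Step 1: V_pack = 18 * 3.733 = 67.194 V
Step 2: C_pack = 5 * 2.622 = 13.11 Ah
Step 3: E_pack = V_pack * C_pack = 67.194 * 13.11 = 880.91 Wh
Step 4: m_pack = 18 * 5 * 0.0433 * 1.326 = 5.1674 kg
Step 5: ED = E_pack / m_pack = 880.91 / 5.1674 = 170.5 Wh/kg

170.5 Wh/kg


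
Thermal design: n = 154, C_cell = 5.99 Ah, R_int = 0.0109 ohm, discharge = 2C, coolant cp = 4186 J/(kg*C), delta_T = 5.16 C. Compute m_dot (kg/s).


Step 1: I = 2 * 5.99 = 11.98 A
Step 2: Q_cell = I^2 * R = 11.98^2 * 0.0109 = 1.5644 W
Step 3: Q_total = 154 * 1.5644 = 240.92 W
Step 4: m_dot = Q_total / (cp * dT) = 240.92 / (4186 * 5.16) = 0.01115 kg/s

0.01115 kg/s


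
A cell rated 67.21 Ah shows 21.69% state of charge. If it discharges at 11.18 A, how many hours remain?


Step 1: remaining = SOC/100 * C_total = 21.69/100 * 67.21 = 14.578 Ah
Step 2: t = remaining / I = 14.578 / 11.18 = 1.304 hr

1.304 hr


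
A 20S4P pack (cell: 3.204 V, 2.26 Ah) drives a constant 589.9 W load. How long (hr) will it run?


Step 1: E_pack = Ns * V_cell * Np * C_cell = 20 * 3.204 * 4 * 2.26 = 579.28 Wh
Step 2: t = E_pack / P = 579.28 / 589.9 = 0.9820 hr

0.9820 hr


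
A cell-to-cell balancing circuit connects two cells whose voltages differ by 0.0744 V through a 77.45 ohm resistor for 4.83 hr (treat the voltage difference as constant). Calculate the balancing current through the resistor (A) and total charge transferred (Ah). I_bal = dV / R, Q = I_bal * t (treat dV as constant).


I_bal = dV / R = 0.0744 / 77.45 = 9.6062e-04 A
Q = I_bal * t = 9.6062e-04 * 4.83 = 0.004640 Ah

I=9.6062e-04 A, Q=0.004640 Ah


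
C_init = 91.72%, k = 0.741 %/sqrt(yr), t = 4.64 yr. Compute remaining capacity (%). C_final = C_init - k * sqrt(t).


Step 1: sqrt(4.64 yr) = 2.1541
Step 2: drop = 0.741 * 2.1541 = 1.5962
Step 3: C_final = 91.72 - 1.5962 = 90.12%

90.12%


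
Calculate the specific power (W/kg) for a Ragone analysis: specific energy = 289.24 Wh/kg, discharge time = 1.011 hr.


Specific power = 289.24 Wh/kg / 1.011 hr = 286.1 W/kg

286.1 W/kg


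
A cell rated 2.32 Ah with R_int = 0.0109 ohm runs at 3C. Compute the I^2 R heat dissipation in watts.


Step 1: I = C_rate * capacity = 3 * 2.32 = 6.96 A
Step 2: Q = I^2 * R = 6.96^2 * 0.0109 = 48.442 * 0.0109 = 0.5280 W

0.5280 W


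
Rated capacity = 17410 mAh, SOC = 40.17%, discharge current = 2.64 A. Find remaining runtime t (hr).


Convert: C_total = 17410 mAh = 17.41 Ah
Step 1: remaining = SOC/100 * C_total = 40.17/100 * 17.41 = 6.9936 Ah
Step 2: t = remaining / I = 6.9936 / 2.64 = 2.649 hr

2.649 hr


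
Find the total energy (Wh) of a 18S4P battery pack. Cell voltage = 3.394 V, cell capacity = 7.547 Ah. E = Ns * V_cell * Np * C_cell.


V_pack = 18 * 3.394 = 61.092 V
C_pack = 4 * 7.547 = 30.188 Ah
E = V_pack * C_pack = 61.092 * 30.188 = 1844 Wh

1844 Wh


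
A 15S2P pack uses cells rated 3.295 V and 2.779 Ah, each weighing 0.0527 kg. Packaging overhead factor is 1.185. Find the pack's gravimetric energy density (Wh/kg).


Step 1: V_pack = 15 * 3.295 = 49.425 V
Step 2: C_pack = 2 * 2.779 = 5.558 Ah
Step 3: E_pack = V_pack * C_pack = 49.425 * 5.558 = 274.7 Wh
Step 4: m_pack = 15 * 2 * 0.0527 * 1.185 = 1.8735 kg
Step 5: ED = E_pack / m_pack = 274.7 / 1.8735 = 146.6 Wh/kg

146.6 Wh/kg


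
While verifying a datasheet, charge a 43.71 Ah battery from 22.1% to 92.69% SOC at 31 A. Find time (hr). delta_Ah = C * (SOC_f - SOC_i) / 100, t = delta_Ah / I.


Step 1: dSOC = 92.69% - 22.1% = 70.59%
Step 2: delta_Ah = 43.71 * 70.59 / 100 = 30.855 Ah
Step 3: t = 30.855 / 31 = 0.9953 hr

0.9953 hr


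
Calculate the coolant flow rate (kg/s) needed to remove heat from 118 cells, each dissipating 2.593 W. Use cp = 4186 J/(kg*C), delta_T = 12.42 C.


Q_total = 118 * 2.593 = 305.97 W
m_dot = Q_total / (cp * dT) = 305.97 / (4186 * 12.42) = 0.005885 kg/s

0.005885 kg/s


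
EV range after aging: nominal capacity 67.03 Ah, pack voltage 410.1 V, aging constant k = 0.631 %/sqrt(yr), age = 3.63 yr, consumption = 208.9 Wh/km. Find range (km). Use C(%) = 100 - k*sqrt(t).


Step 1: capacity retention = 100 - 0.631 * sqrt(3.63) = 100 - 0.631 * 1.9053 = 98.798%
Step 2: C_now = 67.03 * 98.798/100 = 66.224 Ah
Step 3: E_pack = V * C_now = 410.1 * 66.224 = 27158 Wh
Step 4: range = E_pack / consumption = 27158 / 208.9 = 130.0 km

130.0 km


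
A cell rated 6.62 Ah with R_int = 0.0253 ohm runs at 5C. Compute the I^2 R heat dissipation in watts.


Step 1: I = C_rate * capacity = 5 * 6.62 = 33.1 A
Step 2: Q = I^2 * R = 33.1^2 * 0.0253 = 1095.6 * 0.0253 = 27.72 W

27.72 W


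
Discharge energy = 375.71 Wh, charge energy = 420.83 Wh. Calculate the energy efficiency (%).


eta_e = E_dis / E_chg * 100 = 375.71 / 420.83 * 100 = 89.28%

89.28%


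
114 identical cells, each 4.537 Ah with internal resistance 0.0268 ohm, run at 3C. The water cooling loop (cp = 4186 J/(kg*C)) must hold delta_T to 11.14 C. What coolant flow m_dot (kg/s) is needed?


Step 1: I = 3 * 4.537 = 13.611 A
Step 2: Q_cell = I^2 * R = 13.611^2 * 0.0268 = 4.9649 W
Step 3: Q_total = 114 * 4.9649 = 566 W
Step 4: m_dot = Q_total / (cp * dT) = 566 / (4186 * 11.14) = 0.01214 kg/s

0.01214 kg/s


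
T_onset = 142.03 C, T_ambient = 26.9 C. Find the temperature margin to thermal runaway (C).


Safety margin = 142.03 C - 26.9 C = 115.13 C

115.13 C


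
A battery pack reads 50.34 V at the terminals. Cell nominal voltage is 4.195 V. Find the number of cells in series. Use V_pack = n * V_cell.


Rearranging: n = V_pack / V_cell = 50.34 / 4.195 = 12 cells

12


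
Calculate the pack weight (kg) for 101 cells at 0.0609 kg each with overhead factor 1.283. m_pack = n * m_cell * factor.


Cell mass sum = 101 * 0.0609 = 6.1509 kg
With overhead 1.283: m_pack = 6.1509 * 1.283 = 7.892 kg

7.892 kg


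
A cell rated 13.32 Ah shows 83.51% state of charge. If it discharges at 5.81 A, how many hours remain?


Step 1: remaining = SOC/100 * C_total = 83.51/100 * 13.32 = 11.124 Ah
Step 2: t = remaining / I = 11.124 / 5.81 = 1.915 hr

1.915 hr


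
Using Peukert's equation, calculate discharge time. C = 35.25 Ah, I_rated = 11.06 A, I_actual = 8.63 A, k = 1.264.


t_rated = C / I_rated = 35.25 / 11.06 = 3.1872 hr
(I_rated/I)^k = (1.2816)^1.264 = 1.3684
t = t_rated * (I_rated/I)^k = 3.1872 * 1.3684 = 4.361 hr

4.361 hr


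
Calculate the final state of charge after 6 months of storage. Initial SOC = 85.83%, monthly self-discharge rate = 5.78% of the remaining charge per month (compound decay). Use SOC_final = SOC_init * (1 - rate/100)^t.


decay = (1 - 5.78/100)^6 = 0.69961
SOC_final = 85.83 * 0.69961 = 60.05%

60.05%


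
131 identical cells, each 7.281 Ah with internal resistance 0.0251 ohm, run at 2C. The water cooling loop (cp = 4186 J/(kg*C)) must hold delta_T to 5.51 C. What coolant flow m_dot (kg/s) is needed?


Step 1: I = 2 * 7.281 = 14.562 A
Step 2: Q_cell = I^2 * R = 14.562^2 * 0.0251 = 5.3225 W
Step 3: Q_total = 131 * 5.3225 = 697.25 W
Step 4: m_dot = Q_total / (cp * dT) = 697.25 / (4186 * 5.51) = 0.03023 kg/s

0.03023 kg/s
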